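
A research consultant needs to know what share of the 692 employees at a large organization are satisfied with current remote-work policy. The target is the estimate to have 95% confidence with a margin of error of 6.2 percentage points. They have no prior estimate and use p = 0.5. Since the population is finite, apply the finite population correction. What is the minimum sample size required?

184

For 95% confidence, z = 1.960.
Unadjusted: n₀ = 1.960² × 0.50 × 0.50 / 0.062² ≈ 249.84, so n₀ = 250.
Finite population correction with N = 692: n = n₀ / (1 + (n₀−1)/N) = 250 / (1 + 249/692) = 250 / 1.3598 ≈ 183.85.
Rounding up, n = 184.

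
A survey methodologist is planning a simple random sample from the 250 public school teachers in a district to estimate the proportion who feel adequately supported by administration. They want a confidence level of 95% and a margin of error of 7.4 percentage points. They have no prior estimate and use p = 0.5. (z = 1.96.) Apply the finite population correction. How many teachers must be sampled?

104

Unadjusted: n₀ = 1.96² × 0.50 × 0.50 / 0.074² ≈ 175.38, so n₀ = 176.
Finite population correction with N = 250: n = n₀ / (1 + (n₀−1)/N) = 176 / (1 + 175/250) = 176 / 1.7000 ≈ 103.53.
Rounding up, n = 104.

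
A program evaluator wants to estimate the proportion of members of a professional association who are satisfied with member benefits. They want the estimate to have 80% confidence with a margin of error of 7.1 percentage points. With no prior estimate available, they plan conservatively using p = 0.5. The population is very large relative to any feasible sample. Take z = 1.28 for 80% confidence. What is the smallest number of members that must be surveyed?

82

With p = 0.5, p(1−p) = 0.25.
n = z²·p(1−p)/E² = 1.28² × 0.2500 / 0.071² = 1.6384 × 0.2500 / 0.005041 ≈ 81.25.
Rounding up gives n = 82.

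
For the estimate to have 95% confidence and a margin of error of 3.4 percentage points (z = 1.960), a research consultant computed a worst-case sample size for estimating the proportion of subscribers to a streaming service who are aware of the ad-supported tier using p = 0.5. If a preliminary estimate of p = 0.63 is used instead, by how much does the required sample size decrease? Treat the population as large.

Conservative (p = 0.5): n = 1.960² × 0.25 / 0.034² ≈ 830.80 → 831.
Using p = 0.63: p(1−p) = 0.2331, so n = 1.960² × 0.2331 / 0.034² ≈ 774.63 → 775.
Reduction: 831 − 775 = 56.

56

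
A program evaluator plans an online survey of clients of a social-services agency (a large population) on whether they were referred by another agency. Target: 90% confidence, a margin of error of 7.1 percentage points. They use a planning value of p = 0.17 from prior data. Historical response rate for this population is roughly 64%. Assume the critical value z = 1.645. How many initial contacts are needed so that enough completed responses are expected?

Completed interviews needed: n₀ = 1.645² × 0.1411 / 0.071² ≈ 75.74 → 76.
At a 64% response rate, contacts needed = 76 / 0.64 ≈ 118.75 → 119.

119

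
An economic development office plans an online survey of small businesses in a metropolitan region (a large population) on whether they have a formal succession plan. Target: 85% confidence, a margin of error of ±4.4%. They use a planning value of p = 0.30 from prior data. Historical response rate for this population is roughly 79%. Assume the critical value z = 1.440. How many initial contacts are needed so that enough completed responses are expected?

Completed interviews needed: n₀ = 1.440² × 0.2100 / 0.044² ≈ 224.93 → 225.
At a 79% response rate, contacts needed = 225 / 0.79 ≈ 284.81 → 285.

285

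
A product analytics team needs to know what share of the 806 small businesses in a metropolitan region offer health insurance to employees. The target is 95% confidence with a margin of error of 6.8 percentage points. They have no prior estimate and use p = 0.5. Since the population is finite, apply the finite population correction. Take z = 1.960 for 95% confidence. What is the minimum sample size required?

166

Unadjusted: n₀ = 1.960² × 0.50 × 0.50 / 0.068² ≈ 207.70, so n₀ = 208.
Finite population correction with N = 806: n = n₀ / (1 + (n₀−1)/N) = 208 / (1 + 207/806) = 208 / 1.2568 ≈ 165.50.
Rounding up, n = 166.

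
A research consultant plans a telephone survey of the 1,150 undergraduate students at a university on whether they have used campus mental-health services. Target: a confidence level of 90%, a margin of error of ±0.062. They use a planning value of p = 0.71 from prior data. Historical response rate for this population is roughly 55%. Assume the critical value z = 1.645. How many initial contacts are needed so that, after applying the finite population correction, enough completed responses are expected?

235

Completed interviews needed (unadjusted): n₀ = 1.645² × 0.2059 / 0.062² ≈ 144.95 → 145.
FPC for N = 1,150: n = 145 / (1 + 144/1150) = 145 / 1.1252 ≈ 128.86 → 129.
At a 55% response rate, contacts needed = 129 / 0.55 ≈ 234.55 → 235.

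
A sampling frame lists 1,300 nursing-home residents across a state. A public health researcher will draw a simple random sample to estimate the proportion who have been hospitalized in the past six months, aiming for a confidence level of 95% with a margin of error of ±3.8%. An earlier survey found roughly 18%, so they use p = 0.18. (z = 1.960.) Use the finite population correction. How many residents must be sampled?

302

Unadjusted: n₀ = 1.960² × 0.18 × 0.82 / 0.038² ≈ 392.67, so n₀ = 393.
Finite population correction with N = 1,300: n = n₀ / (1 + (n₀−1)/N) = 393 / (1 + 392/1300) = 393 / 1.3015 ≈ 301.95.
Rounding up, n = 302.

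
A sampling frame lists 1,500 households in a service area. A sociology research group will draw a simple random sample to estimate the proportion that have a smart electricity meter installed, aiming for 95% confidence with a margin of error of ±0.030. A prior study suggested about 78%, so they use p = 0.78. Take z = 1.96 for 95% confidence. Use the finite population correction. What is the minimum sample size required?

Unadjusted: n₀ = 1.96² × 0.78 × 0.22 / 0.030² ≈ 732.47, so n₀ = 733.
Finite population correction with N = 1,500: n = n₀ / (1 + (n₀−1)/N) = 733 / (1 + 732/1500) = 733 / 1.4880 ≈ 492.61.
Rounding up, n = 493.

493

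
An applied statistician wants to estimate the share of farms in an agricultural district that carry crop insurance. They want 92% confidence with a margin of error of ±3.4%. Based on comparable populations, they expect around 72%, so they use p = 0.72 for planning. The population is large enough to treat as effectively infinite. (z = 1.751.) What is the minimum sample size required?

With p = 0.72, p(1−p) = 0.2016.
n = z²·p(1−p)/E² = 1.751² × 0.2016 / 0.034² = 3.0660 × 0.2016 / 0.001156 ≈ 534.69.
Rounding up gives n = 535.

535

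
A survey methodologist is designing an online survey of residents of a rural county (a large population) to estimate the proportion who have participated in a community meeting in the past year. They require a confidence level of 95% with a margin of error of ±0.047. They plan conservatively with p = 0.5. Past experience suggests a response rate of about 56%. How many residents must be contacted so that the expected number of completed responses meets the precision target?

777

For 95% confidence, z = 1.960.
Completed interviews needed: n₀ = 1.960² × 0.2500 / 0.047² ≈ 434.77 → 435.
At a 56% response rate, contacts needed = 435 / 0.56 ≈ 776.79 → 777.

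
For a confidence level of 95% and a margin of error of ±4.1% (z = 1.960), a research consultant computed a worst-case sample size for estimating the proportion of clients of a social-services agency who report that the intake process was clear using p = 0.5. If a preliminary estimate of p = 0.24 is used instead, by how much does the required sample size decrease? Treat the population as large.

Conservative (p = 0.5): n = 1.960² × 0.25 / 0.041² ≈ 571.33 → 572.
Using p = 0.24: p(1−p) = 0.1824, so n = 1.960² × 0.1824 / 0.041² ≈ 416.84 → 417.
Reduction: 572 − 417 = 155.

155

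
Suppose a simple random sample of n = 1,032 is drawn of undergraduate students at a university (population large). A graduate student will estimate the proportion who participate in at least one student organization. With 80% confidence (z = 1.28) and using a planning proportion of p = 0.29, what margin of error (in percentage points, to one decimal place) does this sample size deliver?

1.8

SE(p̂) = √[p(1−p)/n] = √[0.2059/1032] = 0.01412.
E = z × SE = 1.28 × 0.01412 = 0.01808, or 1.8 percentage points.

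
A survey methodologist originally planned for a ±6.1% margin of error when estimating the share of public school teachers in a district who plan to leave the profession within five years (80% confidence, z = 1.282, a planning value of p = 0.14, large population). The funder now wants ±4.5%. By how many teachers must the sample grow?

44

At ±6.1%: n = 1.282² × 0.1204 / 0.061² ≈ 53.18 → 54.
At ±4.5%: n = 1.282² × 0.1204 / 0.045² ≈ 97.72 → 98.
Additional respondents: 98 − 54 = 44.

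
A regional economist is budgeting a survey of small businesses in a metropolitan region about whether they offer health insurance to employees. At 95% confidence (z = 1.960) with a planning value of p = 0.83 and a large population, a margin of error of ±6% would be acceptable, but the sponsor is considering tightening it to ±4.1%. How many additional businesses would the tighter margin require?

172

At ±6%: n = 1.960² × 0.1411 / 0.060² ≈ 150.57 → 151.
At ±4.1%: n = 1.960² × 0.1411 / 0.041² ≈ 322.46 → 323.
Additional respondents: 323 − 151 = 172.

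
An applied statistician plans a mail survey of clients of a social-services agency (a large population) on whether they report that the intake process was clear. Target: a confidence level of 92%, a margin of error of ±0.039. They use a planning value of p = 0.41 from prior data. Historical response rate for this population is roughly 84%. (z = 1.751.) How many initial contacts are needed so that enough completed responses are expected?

581

Completed interviews needed: n₀ = 1.751² × 0.2419 / 0.039² ≈ 487.62 → 488.
At an 84% response rate, contacts needed = 488 / 0.84 ≈ 580.95 → 581.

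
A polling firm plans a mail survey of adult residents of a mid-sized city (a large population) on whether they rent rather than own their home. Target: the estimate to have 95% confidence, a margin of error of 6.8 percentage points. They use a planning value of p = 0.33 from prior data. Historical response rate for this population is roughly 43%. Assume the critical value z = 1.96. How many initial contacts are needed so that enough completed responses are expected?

428

Completed interviews needed: n₀ = 1.96² × 0.2211 / 0.068² ≈ 183.69 → 184.
At a 43% response rate, contacts needed = 184 / 0.43 ≈ 427.91 → 428.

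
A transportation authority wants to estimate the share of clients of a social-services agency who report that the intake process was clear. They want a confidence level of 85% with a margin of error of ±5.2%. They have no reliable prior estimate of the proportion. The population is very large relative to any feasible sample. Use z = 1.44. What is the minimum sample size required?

192

With no prior estimate, use p = 0.5, giving p(1−p) = 0.25.
n = z²·p(1−p)/E² = 1.44² × 0.2500 / 0.052² = 2.0736 × 0.2500 / 0.002704 ≈ 191.72.
Rounding up gives n = 192.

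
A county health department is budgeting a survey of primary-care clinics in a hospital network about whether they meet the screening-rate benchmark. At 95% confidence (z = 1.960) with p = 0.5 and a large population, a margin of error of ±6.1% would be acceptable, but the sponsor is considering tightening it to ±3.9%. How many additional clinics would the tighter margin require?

At ±6.1%: n = 1.960² × 0.2500 / 0.061² ≈ 258.10 → 259.
At ±3.9%: n = 1.960² × 0.2500 / 0.039² ≈ 631.43 → 632.
Additional respondents: 632 − 259 = 373.

373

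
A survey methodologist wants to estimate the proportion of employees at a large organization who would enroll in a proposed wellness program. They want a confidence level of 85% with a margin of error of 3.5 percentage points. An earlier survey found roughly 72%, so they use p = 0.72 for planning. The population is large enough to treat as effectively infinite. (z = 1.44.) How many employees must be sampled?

342

With p = 0.72, p(1−p) = 0.2016.
n = z²·p(1−p)/E² = 1.44² × 0.2016 / 0.035² = 2.0736 × 0.2016 / 0.001225 ≈ 341.26.
Rounding up gives n = 342.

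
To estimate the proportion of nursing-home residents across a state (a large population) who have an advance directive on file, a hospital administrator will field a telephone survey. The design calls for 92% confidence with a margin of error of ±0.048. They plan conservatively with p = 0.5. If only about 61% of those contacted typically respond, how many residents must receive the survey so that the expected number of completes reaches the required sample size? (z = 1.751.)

546

Completed interviews needed: n₀ = 1.751² × 0.2500 / 0.048² ≈ 332.68 → 333.
At a 61% response rate, contacts needed = 333 / 0.61 ≈ 545.90 → 546.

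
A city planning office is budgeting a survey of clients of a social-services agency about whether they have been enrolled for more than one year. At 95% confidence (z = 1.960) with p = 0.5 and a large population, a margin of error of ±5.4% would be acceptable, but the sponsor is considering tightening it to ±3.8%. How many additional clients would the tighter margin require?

336

At ±5.4%: n = 1.960² × 0.2500 / 0.054² ≈ 329.36 → 330.
At ±3.8%: n = 1.960² × 0.2500 / 0.038² ≈ 665.10 → 666.
Additional respondents: 666 − 330 = 336.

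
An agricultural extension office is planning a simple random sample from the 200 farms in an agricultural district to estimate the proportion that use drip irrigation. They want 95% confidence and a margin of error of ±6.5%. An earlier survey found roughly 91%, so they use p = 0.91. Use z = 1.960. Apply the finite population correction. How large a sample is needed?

55

Unadjusted: n₀ = 1.960² × 0.91 × 0.09 / 0.065² ≈ 74.47, so n₀ = 75.
Finite population correction with N = 200: n = n₀ / (1 + (n₀−1)/N) = 75 / (1 + 74/200) = 75 / 1.3700 ≈ 54.74.
Rounding up, n = 55.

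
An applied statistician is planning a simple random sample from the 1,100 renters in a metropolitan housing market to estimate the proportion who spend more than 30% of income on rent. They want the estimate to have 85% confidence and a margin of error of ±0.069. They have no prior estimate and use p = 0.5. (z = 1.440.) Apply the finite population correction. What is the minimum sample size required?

100

Unadjusted: n₀ = 1.440² × 0.50 × 0.50 / 0.069² ≈ 108.88, so n₀ = 109.
Finite population correction with N = 1,100: n = n₀ / (1 + (n₀−1)/N) = 109 / (1 + 108/1100) = 109 / 1.0982 ≈ 99.25.
Rounding up, n = 100.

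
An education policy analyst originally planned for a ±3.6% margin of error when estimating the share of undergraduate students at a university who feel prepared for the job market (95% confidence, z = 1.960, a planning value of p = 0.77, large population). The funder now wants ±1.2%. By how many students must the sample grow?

At ±3.6%: n = 1.960² × 0.1771 / 0.036² ≈ 524.96 → 525.
At ±1.2%: n = 1.960² × 0.1771 / 0.012² ≈ 4724.63 → 4725.
Additional respondents: 4725 − 525 = 4200.

4200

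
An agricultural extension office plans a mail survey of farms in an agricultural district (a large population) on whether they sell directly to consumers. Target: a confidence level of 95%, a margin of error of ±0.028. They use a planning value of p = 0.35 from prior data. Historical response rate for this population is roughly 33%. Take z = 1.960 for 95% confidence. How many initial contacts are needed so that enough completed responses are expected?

Completed interviews needed: n₀ = 1.960² × 0.2275 / 0.028² ≈ 1114.75 → 1115.
At a 33% response rate, contacts needed = 1115 / 0.33 ≈ 3378.79 → 3379.

3379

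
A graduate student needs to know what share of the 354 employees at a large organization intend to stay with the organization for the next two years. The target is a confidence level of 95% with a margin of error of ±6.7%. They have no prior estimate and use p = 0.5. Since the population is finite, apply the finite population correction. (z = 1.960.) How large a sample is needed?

Unadjusted: n₀ = 1.960² × 0.50 × 0.50 / 0.067² ≈ 213.95, so n₀ = 214.
Finite population correction with N = 354: n = n₀ / (1 + (n₀−1)/N) = 214 / (1 + 213/354) = 214 / 1.6017 ≈ 133.61.
Rounding up, n = 134.

134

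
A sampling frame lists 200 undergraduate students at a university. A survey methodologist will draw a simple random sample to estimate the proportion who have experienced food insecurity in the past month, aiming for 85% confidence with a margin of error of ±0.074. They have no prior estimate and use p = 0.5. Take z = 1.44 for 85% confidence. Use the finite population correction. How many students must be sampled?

65

Unadjusted: n₀ = 1.44² × 0.50 × 0.50 / 0.074² ≈ 94.67, so n₀ = 95.
Finite population correction with N = 200: n = n₀ / (1 + (n₀−1)/N) = 95 / (1 + 94/200) = 95 / 1.4700 ≈ 64.63.
Rounding up, n = 65.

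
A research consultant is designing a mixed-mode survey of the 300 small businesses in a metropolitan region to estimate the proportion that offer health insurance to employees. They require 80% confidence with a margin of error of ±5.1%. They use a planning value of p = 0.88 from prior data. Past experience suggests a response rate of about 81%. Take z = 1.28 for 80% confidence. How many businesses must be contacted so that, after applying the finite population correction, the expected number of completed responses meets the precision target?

68

Completed interviews needed (unadjusted): n₀ = 1.28² × 0.1056 / 0.051² ≈ 66.52 → 67.
FPC for N = 300: n = 67 / (1 + 66/300) = 67 / 1.2200 ≈ 54.92 → 55.
At an 81% response rate, contacts needed = 55 / 0.81 ≈ 67.90 → 68.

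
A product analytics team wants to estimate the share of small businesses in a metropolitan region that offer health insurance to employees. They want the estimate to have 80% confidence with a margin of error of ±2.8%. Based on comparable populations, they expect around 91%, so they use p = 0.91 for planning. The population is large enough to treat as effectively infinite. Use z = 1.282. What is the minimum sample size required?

172

With p = 0.91, p(1−p) = 0.0819.
n = z²·p(1−p)/E² = 1.282² × 0.0819 / 0.028² = 1.6435 × 0.0819 / 0.000784 ≈ 171.69.
Rounding up gives n = 172.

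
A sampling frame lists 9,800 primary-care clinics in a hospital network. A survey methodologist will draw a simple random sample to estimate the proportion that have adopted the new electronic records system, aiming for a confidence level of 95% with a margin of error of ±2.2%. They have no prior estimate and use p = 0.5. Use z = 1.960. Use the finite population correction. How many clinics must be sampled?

1651

Unadjusted: n₀ = 1.960² × 0.50 × 0.50 / 0.022² ≈ 1984.30, so n₀ = 1985.
Finite population correction with N = 9,800: n = n₀ / (1 + (n₀−1)/N) = 1985 / (1 + 1984/9800) = 1985 / 1.2024 ≈ 1650.80.
Rounding up, n = 1651.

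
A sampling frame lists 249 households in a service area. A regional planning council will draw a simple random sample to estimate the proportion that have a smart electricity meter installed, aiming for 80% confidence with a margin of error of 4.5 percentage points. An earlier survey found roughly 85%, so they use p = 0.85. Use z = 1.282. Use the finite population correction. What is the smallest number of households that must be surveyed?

74

Unadjusted: n₀ = 1.282² × 0.85 × 0.15 / 0.045² ≈ 103.48, so n₀ = 104.
Finite population correction with N = 249: n = n₀ / (1 + (n₀−1)/N) = 104 / (1 + 103/249) = 104 / 1.4137 ≈ 73.57.
Rounding up, n = 74.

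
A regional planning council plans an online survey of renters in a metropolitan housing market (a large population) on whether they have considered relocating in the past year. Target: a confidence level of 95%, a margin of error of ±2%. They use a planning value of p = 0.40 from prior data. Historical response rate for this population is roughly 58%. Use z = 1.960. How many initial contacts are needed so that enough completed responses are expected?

3975

Completed interviews needed: n₀ = 1.960² × 0.2400 / 0.020² ≈ 2304.96 → 2305.
At a 58% response rate, contacts needed = 2305 / 0.58 ≈ 3974.14 → 3975.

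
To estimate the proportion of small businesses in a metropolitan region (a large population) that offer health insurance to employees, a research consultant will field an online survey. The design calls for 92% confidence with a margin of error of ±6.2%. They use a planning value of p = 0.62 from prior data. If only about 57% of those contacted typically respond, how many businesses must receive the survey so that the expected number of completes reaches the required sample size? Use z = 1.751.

Completed interviews needed: n₀ = 1.751² × 0.2356 / 0.062² ≈ 187.92 → 188.
At a 57% response rate, contacts needed = 188 / 0.57 ≈ 329.82 → 330.

330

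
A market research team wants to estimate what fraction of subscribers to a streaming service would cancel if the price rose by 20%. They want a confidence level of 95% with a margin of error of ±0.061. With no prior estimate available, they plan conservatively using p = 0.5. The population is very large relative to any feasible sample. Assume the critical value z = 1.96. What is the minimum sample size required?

With p = 0.5, p(1−p) = 0.25.
n = z²·p(1−p)/E² = 1.96² × 0.2500 / 0.061² = 3.8416 × 0.2500 / 0.003721 ≈ 258.10.
Rounding up gives n = 259.

259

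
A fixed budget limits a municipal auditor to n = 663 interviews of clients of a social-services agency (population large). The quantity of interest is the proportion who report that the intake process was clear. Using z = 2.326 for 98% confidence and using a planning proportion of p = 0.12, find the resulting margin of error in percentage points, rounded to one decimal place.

2.9

SE(p̂) = √[p(1−p)/n] = √[0.1056/663] = 0.01262.
E = z × SE = 2.326 × 0.01262 = 0.02936, or 2.9 percentage points.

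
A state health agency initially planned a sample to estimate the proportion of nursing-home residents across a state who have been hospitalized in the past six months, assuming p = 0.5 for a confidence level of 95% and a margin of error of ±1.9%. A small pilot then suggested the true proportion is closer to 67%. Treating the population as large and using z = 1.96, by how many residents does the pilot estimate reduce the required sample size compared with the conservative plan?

Conservative (p = 0.5): n = 1.96² × 0.25 / 0.019² ≈ 2660.39 → 2661.
Using p = 0.67: p(1−p) = 0.2211, so n = 1.96² × 0.2211 / 0.019² ≈ 2352.85 → 2353.
Reduction: 2661 − 2353 = 308.

308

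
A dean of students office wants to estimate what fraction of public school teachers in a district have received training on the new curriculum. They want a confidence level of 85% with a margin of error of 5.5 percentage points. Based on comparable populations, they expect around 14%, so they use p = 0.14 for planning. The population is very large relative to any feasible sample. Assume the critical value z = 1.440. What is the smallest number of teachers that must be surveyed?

83

With p = 0.14, p(1−p) = 0.1204.
n = z²·p(1−p)/E² = 1.440² × 0.1204 / 0.055² = 2.0736 × 0.1204 / 0.003025 ≈ 82.53.
Rounding up gives n = 83.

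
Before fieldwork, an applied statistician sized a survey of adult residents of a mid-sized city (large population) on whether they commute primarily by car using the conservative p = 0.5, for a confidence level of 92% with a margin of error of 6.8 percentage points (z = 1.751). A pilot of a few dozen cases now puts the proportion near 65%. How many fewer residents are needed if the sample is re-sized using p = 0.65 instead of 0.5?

15

Conservative (p = 0.5): n = 1.751² × 0.25 / 0.068² ≈ 165.77 → 166.
Using p = 0.65: p(1−p) = 0.2275, so n = 1.751² × 0.2275 / 0.068² ≈ 150.85 → 151.
Reduction: 166 − 151 = 15.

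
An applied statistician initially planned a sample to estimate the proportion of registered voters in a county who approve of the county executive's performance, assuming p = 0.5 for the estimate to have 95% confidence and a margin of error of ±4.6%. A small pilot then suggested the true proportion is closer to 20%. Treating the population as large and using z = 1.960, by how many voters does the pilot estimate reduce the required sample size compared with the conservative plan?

163

Conservative (p = 0.5): n = 1.960² × 0.25 / 0.046² ≈ 453.88 → 454.
Using p = 0.20: p(1−p) = 0.1600, so n = 1.960² × 0.1600 / 0.046² ≈ 290.48 → 291.
Reduction: 454 − 291 = 163.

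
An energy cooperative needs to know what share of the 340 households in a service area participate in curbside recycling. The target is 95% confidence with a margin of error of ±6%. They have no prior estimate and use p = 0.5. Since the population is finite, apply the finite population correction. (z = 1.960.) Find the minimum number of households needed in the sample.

Unadjusted: n₀ = 1.960² × 0.50 × 0.50 / 0.060² ≈ 266.78, so n₀ = 267.
Finite population correction with N = 340: n = n₀ / (1 + (n₀−1)/N) = 267 / (1 + 266/340) = 267 / 1.7824 ≈ 149.80.
Rounding up, n = 150.

150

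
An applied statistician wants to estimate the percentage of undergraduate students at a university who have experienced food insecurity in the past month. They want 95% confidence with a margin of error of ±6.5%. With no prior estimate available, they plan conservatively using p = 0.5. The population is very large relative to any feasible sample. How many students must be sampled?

For 95% confidence, z = 1.960.
With p = 0.5, p(1−p) = 0.25.
n = z²·p(1−p)/E² = 1.960² × 0.2500 / 0.065² = 3.8416 × 0.2500 / 0.004225 ≈ 227.31.
Rounding up gives n = 228.

228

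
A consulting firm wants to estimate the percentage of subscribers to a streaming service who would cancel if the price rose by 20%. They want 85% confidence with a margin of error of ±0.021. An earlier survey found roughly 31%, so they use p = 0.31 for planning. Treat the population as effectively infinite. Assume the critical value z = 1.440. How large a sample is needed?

1006

With p = 0.31, p(1−p) = 0.2139.
n = z²·p(1−p)/E² = 1.440² × 0.2139 / 0.021² = 2.0736 × 0.2139 / 0.000441 ≈ 1005.77.
Rounding up gives n = 1006.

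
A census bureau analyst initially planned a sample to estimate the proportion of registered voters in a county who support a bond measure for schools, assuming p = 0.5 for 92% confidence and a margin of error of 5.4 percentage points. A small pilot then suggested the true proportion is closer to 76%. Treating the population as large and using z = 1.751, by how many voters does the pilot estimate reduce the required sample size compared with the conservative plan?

71

Conservative (p = 0.5): n = 1.751² × 0.25 / 0.054² ≈ 262.86 → 263.
Using p = 0.76: p(1−p) = 0.1824, so n = 1.751² × 0.1824 / 0.054² ≈ 191.78 → 192.
Reduction: 263 − 192 = 71.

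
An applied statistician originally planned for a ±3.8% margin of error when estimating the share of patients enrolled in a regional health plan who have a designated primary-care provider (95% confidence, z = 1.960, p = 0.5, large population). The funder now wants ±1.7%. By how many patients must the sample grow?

2658

At ±3.8%: n = 1.960² × 0.2500 / 0.038² ≈ 665.10 → 666.
At ±1.7%: n = 1.960² × 0.2500 / 0.017² ≈ 3323.18 → 3324.
Additional respondents: 3324 − 666 = 2658.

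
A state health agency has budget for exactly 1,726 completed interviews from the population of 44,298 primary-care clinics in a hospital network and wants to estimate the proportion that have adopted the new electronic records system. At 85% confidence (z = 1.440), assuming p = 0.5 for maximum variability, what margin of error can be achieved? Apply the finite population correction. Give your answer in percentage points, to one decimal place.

1.7

Finite-population factor: (N−n)/(N−1) = (44298−1726)/(44298−1) = 0.9611.
SE(p̂) = √[p(1−p)/n · (N−n)/(N−1)] = √[0.2500/1726 × 0.9611] = 0.01180.
E = z × SE = 1.440 × 0.01180 = 0.01699 ≈ 1.7 percentage points.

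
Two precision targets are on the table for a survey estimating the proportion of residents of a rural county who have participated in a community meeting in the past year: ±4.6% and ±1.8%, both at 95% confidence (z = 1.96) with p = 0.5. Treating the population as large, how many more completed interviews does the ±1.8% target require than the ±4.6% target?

At ±4.6%: n = 1.96² × 0.2500 / 0.046² ≈ 453.88 → 454.
At ±1.8%: n = 1.96² × 0.2500 / 0.018² ≈ 2964.20 → 2965.
Additional respondents: 2965 − 454 = 2511.

2511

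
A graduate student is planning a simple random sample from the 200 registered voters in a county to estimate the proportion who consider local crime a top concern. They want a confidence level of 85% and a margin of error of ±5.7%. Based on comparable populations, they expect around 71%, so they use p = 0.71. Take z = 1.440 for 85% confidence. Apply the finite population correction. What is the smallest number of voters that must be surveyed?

80

Unadjusted: n₀ = 1.440² × 0.71 × 0.29 / 0.057² ≈ 131.41, so n₀ = 132.
Finite population correction with N = 200: n = n₀ / (1 + (n₀−1)/N) = 132 / (1 + 131/200) = 132 / 1.6550 ≈ 79.76.
Rounding up, n = 80.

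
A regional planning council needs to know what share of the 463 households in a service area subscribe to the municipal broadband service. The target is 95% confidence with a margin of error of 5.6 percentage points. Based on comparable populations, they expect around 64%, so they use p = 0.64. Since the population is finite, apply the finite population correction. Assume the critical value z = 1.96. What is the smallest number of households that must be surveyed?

176

Unadjusted: n₀ = 1.96² × 0.64 × 0.36 / 0.056² ≈ 282.24, so n₀ = 283.
Finite population correction with N = 463: n = n₀ / (1 + (n₀−1)/N) = 283 / (1 + 282/463) = 283 / 1.6091 ≈ 175.88.
Rounding up, n = 176.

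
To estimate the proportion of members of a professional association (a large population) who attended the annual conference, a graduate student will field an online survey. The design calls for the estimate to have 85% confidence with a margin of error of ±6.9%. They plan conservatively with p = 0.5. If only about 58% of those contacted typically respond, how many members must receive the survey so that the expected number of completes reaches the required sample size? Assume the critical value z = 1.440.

188

Completed interviews needed: n₀ = 1.440² × 0.2500 / 0.069² ≈ 108.88 → 109.
At a 58% response rate, contacts needed = 109 / 0.58 ≈ 187.93 → 188.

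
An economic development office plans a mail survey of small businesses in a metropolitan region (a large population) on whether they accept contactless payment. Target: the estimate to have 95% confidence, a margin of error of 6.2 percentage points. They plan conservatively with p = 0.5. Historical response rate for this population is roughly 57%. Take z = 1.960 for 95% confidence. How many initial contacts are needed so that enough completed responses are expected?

439

Completed interviews needed: n₀ = 1.960² × 0.2500 / 0.062² ≈ 249.84 → 250.
At a 57% response rate, contacts needed = 250 / 0.57 ≈ 438.60 → 439.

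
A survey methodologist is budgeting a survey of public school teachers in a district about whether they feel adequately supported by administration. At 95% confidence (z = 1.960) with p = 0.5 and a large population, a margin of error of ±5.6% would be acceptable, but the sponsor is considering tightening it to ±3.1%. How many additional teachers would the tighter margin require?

At ±5.6%: n = 1.960² × 0.2500 / 0.056² ≈ 306.25 → 307.
At ±3.1%: n = 1.960² × 0.2500 / 0.031² ≈ 999.38 → 1000.
Additional respondents: 1000 − 307 = 693.

693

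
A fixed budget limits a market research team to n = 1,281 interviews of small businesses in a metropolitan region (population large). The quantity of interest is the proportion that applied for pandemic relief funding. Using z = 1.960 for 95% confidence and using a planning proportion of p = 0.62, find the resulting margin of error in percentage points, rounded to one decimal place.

SE(p̂) = √[p(1−p)/n] = √[0.2356/1281] = 0.01356.
E = z × SE = 1.960 × 0.01356 = 0.02658, or 2.7 percentage points.

2.7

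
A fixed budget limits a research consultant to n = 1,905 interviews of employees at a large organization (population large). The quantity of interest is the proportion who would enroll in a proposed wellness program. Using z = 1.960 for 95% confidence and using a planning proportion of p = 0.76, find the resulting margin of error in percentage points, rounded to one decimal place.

SE(p̂) = √[p(1−p)/n] = √[0.1824/1905] = 0.00979.
E = z × SE = 1.960 × 0.00979 = 0.01918, or 1.9 percentage points.

1.9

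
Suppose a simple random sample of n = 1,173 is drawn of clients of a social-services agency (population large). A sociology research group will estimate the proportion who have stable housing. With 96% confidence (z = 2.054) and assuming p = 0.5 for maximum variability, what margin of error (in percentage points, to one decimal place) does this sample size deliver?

3.0

SE(p̂) = √[p(1−p)/n] = √[0.2500/1173] = 0.01460.
E = z × SE = 2.054 × 0.01460 = 0.02999, or 3.0 percentage points.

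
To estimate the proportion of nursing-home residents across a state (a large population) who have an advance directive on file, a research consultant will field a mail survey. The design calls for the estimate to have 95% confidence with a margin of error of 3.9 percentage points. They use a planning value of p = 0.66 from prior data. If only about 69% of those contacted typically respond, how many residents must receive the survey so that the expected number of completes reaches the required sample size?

822

For 95% confidence, z = 1.960.
Completed interviews needed: n₀ = 1.960² × 0.2244 / 0.039² ≈ 566.77 → 567.
At a 69% response rate, contacts needed = 567 / 0.69 ≈ 821.74 → 822.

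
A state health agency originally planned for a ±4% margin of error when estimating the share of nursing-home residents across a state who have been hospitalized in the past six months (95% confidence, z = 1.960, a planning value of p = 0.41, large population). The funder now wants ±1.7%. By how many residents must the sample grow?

2635

At ±4%: n = 1.960² × 0.2419 / 0.040² ≈ 580.80 → 581.
At ±1.7%: n = 1.960² × 0.2419 / 0.017² ≈ 3215.51 → 3216.
Additional respondents: 3216 − 581 = 2635.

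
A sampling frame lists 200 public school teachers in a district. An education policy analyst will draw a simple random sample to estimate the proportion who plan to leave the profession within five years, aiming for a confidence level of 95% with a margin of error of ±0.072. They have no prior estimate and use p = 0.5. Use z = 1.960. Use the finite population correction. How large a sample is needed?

97

Unadjusted: n₀ = 1.960² × 0.50 × 0.50 / 0.072² ≈ 185.26, so n₀ = 186.
Finite population correction with N = 200: n = n₀ / (1 + (n₀−1)/N) = 186 / (1 + 185/200) = 186 / 1.9250 ≈ 96.62.
Rounding up, n = 97.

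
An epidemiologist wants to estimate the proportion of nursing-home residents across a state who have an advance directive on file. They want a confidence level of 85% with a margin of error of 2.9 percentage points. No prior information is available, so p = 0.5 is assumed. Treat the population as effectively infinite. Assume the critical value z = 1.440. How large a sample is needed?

With p = 0.5, p(1−p) = 0.25.
n = z²·p(1−p)/E² = 1.440² × 0.2500 / 0.029² = 2.0736 × 0.2500 / 0.000841 ≈ 616.41.
Rounding up gives n = 617.

617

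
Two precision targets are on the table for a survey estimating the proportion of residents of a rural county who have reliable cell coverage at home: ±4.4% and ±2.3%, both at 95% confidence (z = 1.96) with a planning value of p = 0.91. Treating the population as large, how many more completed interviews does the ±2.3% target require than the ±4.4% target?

432

At ±4.4%: n = 1.96² × 0.0819 / 0.044² ≈ 162.51 → 163.
At ±2.3%: n = 1.96² × 0.0819 / 0.023² ≈ 594.76 → 595.
Additional respondents: 595 − 163 = 432.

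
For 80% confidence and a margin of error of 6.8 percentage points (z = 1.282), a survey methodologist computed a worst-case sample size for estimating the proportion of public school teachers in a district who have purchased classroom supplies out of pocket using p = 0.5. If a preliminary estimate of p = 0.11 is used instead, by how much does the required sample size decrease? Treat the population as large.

Conservative (p = 0.5): n = 1.282² × 0.25 / 0.068² ≈ 88.86 → 89.
Using p = 0.11: p(1−p) = 0.0979, so n = 1.282² × 0.0979 / 0.068² ≈ 34.80 → 35.
Reduction: 89 − 35 = 54.

54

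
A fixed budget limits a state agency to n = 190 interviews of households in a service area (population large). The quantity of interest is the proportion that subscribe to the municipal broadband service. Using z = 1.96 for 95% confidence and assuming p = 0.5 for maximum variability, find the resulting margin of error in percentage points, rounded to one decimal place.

7.1

SE(p̂) = √[p(1−p)/n] = √[0.2500/190] = 0.03627.
E = z × SE = 1.96 × 0.03627 = 0.07110, or 7.1 percentage points.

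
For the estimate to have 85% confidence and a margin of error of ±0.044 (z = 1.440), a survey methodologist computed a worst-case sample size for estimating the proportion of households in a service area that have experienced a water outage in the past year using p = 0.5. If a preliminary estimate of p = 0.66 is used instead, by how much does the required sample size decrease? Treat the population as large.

27

Conservative (p = 0.5): n = 1.440² × 0.25 / 0.044² ≈ 267.77 → 268.
Using p = 0.66: p(1−p) = 0.2244, so n = 1.440² × 0.2244 / 0.044² ≈ 240.35 → 241.
Reduction: 268 − 241 = 27.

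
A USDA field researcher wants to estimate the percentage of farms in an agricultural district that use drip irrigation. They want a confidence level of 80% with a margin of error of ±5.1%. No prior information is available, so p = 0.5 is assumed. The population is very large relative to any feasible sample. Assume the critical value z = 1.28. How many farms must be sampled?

158

With p = 0.5, p(1−p) = 0.25.
n = z²·p(1−p)/E² = 1.28² × 0.2500 / 0.051² = 1.6384 × 0.2500 / 0.002601 ≈ 157.48.
Rounding up gives n = 158.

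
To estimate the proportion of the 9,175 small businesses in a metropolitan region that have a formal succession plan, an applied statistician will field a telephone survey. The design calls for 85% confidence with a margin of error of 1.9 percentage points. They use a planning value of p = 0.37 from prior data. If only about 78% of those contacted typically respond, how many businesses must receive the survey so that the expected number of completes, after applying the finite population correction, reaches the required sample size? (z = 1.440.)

1499

Completed interviews needed (unadjusted): n₀ = 1.440² × 0.2331 / 0.019² ≈ 1338.94 → 1339.
FPC for N = 9,175: n = 1339 / (1 + 1338/9175) = 1339 / 1.1458 ≈ 1168.58 → 1169.
At a 78% response rate, contacts needed = 1169 / 0.78 ≈ 1498.72 → 1499.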